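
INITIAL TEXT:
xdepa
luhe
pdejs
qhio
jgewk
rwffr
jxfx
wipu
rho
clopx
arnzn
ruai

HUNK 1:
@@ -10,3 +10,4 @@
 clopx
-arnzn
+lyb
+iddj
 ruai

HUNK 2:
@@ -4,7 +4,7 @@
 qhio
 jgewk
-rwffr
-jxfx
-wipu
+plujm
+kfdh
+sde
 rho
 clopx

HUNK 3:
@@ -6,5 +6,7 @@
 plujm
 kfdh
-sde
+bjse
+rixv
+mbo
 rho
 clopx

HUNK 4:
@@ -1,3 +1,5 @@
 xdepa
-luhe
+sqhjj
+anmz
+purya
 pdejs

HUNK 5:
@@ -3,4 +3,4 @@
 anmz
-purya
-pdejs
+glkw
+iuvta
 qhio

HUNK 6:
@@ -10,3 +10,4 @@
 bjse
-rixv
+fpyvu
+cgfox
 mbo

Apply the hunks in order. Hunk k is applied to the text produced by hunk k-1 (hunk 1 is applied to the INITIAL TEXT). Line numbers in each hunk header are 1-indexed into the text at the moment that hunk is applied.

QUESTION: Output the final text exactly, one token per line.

Hunk 1: at line 10 remove [arnzn] add [lyb,iddj] -> 13 lines: xdepa luhe pdejs qhio jgewk rwffr jxfx wipu rho clopx lyb iddj ruai
Hunk 2: at line 4 remove [rwffr,jxfx,wipu] add [plujm,kfdh,sde] -> 13 lines: xdepa luhe pdejs qhio jgewk plujm kfdh sde rho clopx lyb iddj ruai
Hunk 3: at line 6 remove [sde] add [bjse,rixv,mbo] -> 15 lines: xdepa luhe pdejs qhio jgewk plujm kfdh bjse rixv mbo rho clopx lyb iddj ruai
Hunk 4: at line 1 remove [luhe] add [sqhjj,anmz,purya] -> 17 lines: xdepa sqhjj anmz purya pdejs qhio jgewk plujm kfdh bjse rixv mbo rho clopx lyb iddj ruai
Hunk 5: at line 3 remove [purya,pdejs] add [glkw,iuvta] -> 17 lines: xdepa sqhjj anmz glkw iuvta qhio jgewk plujm kfdh bjse rixv mbo rho clopx lyb iddj ruai
Hunk 6: at line 10 remove [rixv] add [fpyvu,cgfox] -> 18 lines: xdepa sqhjj anmz glkw iuvta qhio jgewk plujm kfdh bjse fpyvu cgfox mbo rho clopx lyb iddj ruai

Answer: xdepa
sqhjj
anmz
glkw
iuvta
qhio
jgewk
plujm
kfdh
bjse
fpyvu
cgfox
mbo
rho
clopx
lyb
iddj
ruai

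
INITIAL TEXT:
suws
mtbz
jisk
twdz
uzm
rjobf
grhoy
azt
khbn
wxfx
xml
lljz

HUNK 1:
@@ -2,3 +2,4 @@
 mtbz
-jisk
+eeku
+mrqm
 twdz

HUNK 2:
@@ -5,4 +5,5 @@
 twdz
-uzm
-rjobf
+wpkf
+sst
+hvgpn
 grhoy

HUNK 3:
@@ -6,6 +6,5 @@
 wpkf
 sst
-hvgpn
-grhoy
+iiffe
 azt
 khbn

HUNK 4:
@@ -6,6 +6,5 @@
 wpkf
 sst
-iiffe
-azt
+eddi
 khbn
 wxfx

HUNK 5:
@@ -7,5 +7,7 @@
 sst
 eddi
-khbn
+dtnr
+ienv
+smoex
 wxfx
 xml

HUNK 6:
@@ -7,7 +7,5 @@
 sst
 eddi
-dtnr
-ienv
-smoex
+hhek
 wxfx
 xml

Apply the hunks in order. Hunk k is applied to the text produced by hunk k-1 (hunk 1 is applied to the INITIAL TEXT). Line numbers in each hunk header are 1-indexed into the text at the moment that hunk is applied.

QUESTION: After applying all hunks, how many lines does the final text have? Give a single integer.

Answer: 12

Derivation:
Hunk 1: at line 2 remove [jisk] add [eeku,mrqm] -> 13 lines: suws mtbz eeku mrqm twdz uzm rjobf grhoy azt khbn wxfx xml lljz
Hunk 2: at line 5 remove [uzm,rjobf] add [wpkf,sst,hvgpn] -> 14 lines: suws mtbz eeku mrqm twdz wpkf sst hvgpn grhoy azt khbn wxfx xml lljz
Hunk 3: at line 6 remove [hvgpn,grhoy] add [iiffe] -> 13 lines: suws mtbz eeku mrqm twdz wpkf sst iiffe azt khbn wxfx xml lljz
Hunk 4: at line 6 remove [iiffe,azt] add [eddi] -> 12 lines: suws mtbz eeku mrqm twdz wpkf sst eddi khbn wxfx xml lljz
Hunk 5: at line 7 remove [khbn] add [dtnr,ienv,smoex] -> 14 lines: suws mtbz eeku mrqm twdz wpkf sst eddi dtnr ienv smoex wxfx xml lljz
Hunk 6: at line 7 remove [dtnr,ienv,smoex] add [hhek] -> 12 lines: suws mtbz eeku mrqm twdz wpkf sst eddi hhek wxfx xml lljz
Final line count: 12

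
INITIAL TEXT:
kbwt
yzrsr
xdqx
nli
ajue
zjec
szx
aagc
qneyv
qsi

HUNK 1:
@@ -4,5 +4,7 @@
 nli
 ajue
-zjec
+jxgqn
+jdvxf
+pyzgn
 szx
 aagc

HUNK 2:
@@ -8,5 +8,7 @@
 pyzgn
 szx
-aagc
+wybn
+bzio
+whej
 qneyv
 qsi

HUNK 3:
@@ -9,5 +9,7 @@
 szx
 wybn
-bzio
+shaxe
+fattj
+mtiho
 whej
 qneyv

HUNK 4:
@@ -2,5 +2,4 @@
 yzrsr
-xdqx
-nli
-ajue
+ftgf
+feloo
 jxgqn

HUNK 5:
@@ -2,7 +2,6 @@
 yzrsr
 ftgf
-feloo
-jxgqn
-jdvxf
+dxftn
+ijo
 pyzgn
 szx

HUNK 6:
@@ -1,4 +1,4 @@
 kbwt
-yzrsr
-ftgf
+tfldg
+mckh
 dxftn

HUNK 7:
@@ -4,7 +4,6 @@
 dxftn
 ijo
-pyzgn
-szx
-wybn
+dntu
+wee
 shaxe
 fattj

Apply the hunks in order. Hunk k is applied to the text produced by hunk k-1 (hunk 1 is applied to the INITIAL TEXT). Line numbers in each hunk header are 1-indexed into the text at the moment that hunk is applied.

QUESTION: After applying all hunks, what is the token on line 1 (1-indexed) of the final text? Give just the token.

Answer: kbwt

Derivation:
Hunk 1: at line 4 remove [zjec] add [jxgqn,jdvxf,pyzgn] -> 12 lines: kbwt yzrsr xdqx nli ajue jxgqn jdvxf pyzgn szx aagc qneyv qsi
Hunk 2: at line 8 remove [aagc] add [wybn,bzio,whej] -> 14 lines: kbwt yzrsr xdqx nli ajue jxgqn jdvxf pyzgn szx wybn bzio whej qneyv qsi
Hunk 3: at line 9 remove [bzio] add [shaxe,fattj,mtiho] -> 16 lines: kbwt yzrsr xdqx nli ajue jxgqn jdvxf pyzgn szx wybn shaxe fattj mtiho whej qneyv qsi
Hunk 4: at line 2 remove [xdqx,nli,ajue] add [ftgf,feloo] -> 15 lines: kbwt yzrsr ftgf feloo jxgqn jdvxf pyzgn szx wybn shaxe fattj mtiho whej qneyv qsi
Hunk 5: at line 2 remove [feloo,jxgqn,jdvxf] add [dxftn,ijo] -> 14 lines: kbwt yzrsr ftgf dxftn ijo pyzgn szx wybn shaxe fattj mtiho whej qneyv qsi
Hunk 6: at line 1 remove [yzrsr,ftgf] add [tfldg,mckh] -> 14 lines: kbwt tfldg mckh dxftn ijo pyzgn szx wybn shaxe fattj mtiho whej qneyv qsi
Hunk 7: at line 4 remove [pyzgn,szx,wybn] add [dntu,wee] -> 13 lines: kbwt tfldg mckh dxftn ijo dntu wee shaxe fattj mtiho whej qneyv qsi
Final line 1: kbwt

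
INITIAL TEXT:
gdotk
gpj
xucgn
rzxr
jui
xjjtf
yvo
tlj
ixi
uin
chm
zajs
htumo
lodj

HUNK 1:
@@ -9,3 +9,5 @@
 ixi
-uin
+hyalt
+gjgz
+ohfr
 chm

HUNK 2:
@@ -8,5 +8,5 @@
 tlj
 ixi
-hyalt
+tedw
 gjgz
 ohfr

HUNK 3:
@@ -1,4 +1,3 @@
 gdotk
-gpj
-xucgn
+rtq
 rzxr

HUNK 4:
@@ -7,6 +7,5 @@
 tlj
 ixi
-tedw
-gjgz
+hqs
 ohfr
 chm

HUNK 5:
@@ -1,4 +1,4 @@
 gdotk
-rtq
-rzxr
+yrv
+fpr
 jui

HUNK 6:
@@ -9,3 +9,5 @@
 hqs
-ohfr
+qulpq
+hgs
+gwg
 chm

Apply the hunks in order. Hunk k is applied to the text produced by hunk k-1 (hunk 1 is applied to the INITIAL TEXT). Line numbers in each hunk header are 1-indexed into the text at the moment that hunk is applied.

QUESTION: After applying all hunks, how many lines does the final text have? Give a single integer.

Hunk 1: at line 9 remove [uin] add [hyalt,gjgz,ohfr] -> 16 lines: gdotk gpj xucgn rzxr jui xjjtf yvo tlj ixi hyalt gjgz ohfr chm zajs htumo lodj
Hunk 2: at line 8 remove [hyalt] add [tedw] -> 16 lines: gdotk gpj xucgn rzxr jui xjjtf yvo tlj ixi tedw gjgz ohfr chm zajs htumo lodj
Hunk 3: at line 1 remove [gpj,xucgn] add [rtq] -> 15 lines: gdotk rtq rzxr jui xjjtf yvo tlj ixi tedw gjgz ohfr chm zajs htumo lodj
Hunk 4: at line 7 remove [tedw,gjgz] add [hqs] -> 14 lines: gdotk rtq rzxr jui xjjtf yvo tlj ixi hqs ohfr chm zajs htumo lodj
Hunk 5: at line 1 remove [rtq,rzxr] add [yrv,fpr] -> 14 lines: gdotk yrv fpr jui xjjtf yvo tlj ixi hqs ohfr chm zajs htumo lodj
Hunk 6: at line 9 remove [ohfr] add [qulpq,hgs,gwg] -> 16 lines: gdotk yrv fpr jui xjjtf yvo tlj ixi hqs qulpq hgs gwg chm zajs htumo lodj
Final line count: 16

Answer: 16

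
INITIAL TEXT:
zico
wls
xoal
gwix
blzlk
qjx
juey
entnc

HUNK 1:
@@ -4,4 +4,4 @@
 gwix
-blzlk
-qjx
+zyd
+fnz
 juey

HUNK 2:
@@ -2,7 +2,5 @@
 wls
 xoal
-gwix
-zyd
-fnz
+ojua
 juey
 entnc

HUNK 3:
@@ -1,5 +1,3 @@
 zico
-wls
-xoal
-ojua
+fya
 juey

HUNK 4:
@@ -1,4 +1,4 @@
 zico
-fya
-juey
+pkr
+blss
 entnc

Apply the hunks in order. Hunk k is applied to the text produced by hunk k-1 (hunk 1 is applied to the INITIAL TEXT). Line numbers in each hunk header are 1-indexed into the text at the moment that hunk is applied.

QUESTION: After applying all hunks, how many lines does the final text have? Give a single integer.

Answer: 4

Derivation:
Hunk 1: at line 4 remove [blzlk,qjx] add [zyd,fnz] -> 8 lines: zico wls xoal gwix zyd fnz juey entnc
Hunk 2: at line 2 remove [gwix,zyd,fnz] add [ojua] -> 6 lines: zico wls xoal ojua juey entnc
Hunk 3: at line 1 remove [wls,xoal,ojua] add [fya] -> 4 lines: zico fya juey entnc
Hunk 4: at line 1 remove [fya,juey] add [pkr,blss] -> 4 lines: zico pkr blss entnc
Final line count: 4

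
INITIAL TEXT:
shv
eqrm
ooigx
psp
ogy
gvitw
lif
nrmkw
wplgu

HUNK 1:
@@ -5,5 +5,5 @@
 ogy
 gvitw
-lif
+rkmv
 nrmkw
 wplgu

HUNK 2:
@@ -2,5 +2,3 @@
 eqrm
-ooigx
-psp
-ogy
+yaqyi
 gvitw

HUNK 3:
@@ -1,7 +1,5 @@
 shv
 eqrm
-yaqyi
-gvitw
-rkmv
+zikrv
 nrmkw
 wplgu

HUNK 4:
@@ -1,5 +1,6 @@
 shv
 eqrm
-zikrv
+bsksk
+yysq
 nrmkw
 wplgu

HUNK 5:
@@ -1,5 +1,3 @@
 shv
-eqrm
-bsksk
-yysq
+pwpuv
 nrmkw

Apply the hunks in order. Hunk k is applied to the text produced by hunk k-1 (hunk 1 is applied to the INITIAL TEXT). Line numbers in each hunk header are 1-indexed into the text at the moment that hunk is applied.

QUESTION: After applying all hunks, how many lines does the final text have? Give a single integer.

Hunk 1: at line 5 remove [lif] add [rkmv] -> 9 lines: shv eqrm ooigx psp ogy gvitw rkmv nrmkw wplgu
Hunk 2: at line 2 remove [ooigx,psp,ogy] add [yaqyi] -> 7 lines: shv eqrm yaqyi gvitw rkmv nrmkw wplgu
Hunk 3: at line 1 remove [yaqyi,gvitw,rkmv] add [zikrv] -> 5 lines: shv eqrm zikrv nrmkw wplgu
Hunk 4: at line 1 remove [zikrv] add [bsksk,yysq] -> 6 lines: shv eqrm bsksk yysq nrmkw wplgu
Hunk 5: at line 1 remove [eqrm,bsksk,yysq] add [pwpuv] -> 4 lines: shv pwpuv nrmkw wplgu
Final line count: 4

Answer: 4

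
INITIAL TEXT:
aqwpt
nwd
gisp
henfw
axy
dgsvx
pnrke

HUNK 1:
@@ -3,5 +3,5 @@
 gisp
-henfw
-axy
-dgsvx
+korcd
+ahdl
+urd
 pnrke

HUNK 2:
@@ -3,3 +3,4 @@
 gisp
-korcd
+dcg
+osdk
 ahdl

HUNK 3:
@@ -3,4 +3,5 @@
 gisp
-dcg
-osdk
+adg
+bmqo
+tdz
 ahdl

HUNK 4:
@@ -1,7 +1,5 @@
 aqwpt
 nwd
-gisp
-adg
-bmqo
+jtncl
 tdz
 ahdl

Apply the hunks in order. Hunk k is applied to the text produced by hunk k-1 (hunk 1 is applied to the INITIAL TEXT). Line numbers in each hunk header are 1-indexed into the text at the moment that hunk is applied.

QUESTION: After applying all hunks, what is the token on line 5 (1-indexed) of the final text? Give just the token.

Answer: ahdl

Derivation:
Hunk 1: at line 3 remove [henfw,axy,dgsvx] add [korcd,ahdl,urd] -> 7 lines: aqwpt nwd gisp korcd ahdl urd pnrke
Hunk 2: at line 3 remove [korcd] add [dcg,osdk] -> 8 lines: aqwpt nwd gisp dcg osdk ahdl urd pnrke
Hunk 3: at line 3 remove [dcg,osdk] add [adg,bmqo,tdz] -> 9 lines: aqwpt nwd gisp adg bmqo tdz ahdl urd pnrke
Hunk 4: at line 1 remove [gisp,adg,bmqo] add [jtncl] -> 7 lines: aqwpt nwd jtncl tdz ahdl urd pnrke
Final line 5: ahdl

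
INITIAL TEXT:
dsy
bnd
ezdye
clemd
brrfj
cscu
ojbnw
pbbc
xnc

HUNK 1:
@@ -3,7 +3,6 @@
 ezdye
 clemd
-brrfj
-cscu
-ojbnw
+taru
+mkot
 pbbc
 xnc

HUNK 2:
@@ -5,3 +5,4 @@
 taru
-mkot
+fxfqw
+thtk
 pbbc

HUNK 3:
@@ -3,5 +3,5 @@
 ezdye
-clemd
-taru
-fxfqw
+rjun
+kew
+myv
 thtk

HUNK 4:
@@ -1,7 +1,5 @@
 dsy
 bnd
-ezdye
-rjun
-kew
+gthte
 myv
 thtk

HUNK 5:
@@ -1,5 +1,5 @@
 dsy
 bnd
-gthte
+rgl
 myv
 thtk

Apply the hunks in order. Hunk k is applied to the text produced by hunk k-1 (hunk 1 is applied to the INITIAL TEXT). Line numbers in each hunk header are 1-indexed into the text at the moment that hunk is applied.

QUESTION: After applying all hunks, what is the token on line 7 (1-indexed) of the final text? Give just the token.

Hunk 1: at line 3 remove [brrfj,cscu,ojbnw] add [taru,mkot] -> 8 lines: dsy bnd ezdye clemd taru mkot pbbc xnc
Hunk 2: at line 5 remove [mkot] add [fxfqw,thtk] -> 9 lines: dsy bnd ezdye clemd taru fxfqw thtk pbbc xnc
Hunk 3: at line 3 remove [clemd,taru,fxfqw] add [rjun,kew,myv] -> 9 lines: dsy bnd ezdye rjun kew myv thtk pbbc xnc
Hunk 4: at line 1 remove [ezdye,rjun,kew] add [gthte] -> 7 lines: dsy bnd gthte myv thtk pbbc xnc
Hunk 5: at line 1 remove [gthte] add [rgl] -> 7 lines: dsy bnd rgl myv thtk pbbc xnc
Final line 7: xnc

Answer: xnc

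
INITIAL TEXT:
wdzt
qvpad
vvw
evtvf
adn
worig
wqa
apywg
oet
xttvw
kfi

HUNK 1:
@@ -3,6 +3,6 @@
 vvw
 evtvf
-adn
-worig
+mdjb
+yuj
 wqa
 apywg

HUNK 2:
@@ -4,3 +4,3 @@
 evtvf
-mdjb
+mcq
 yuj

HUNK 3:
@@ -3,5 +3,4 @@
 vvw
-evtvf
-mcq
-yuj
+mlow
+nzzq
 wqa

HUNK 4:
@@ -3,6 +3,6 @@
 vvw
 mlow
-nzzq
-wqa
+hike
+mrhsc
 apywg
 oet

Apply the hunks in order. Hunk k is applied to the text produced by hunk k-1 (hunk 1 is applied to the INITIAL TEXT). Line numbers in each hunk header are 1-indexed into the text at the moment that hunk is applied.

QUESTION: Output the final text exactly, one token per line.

Hunk 1: at line 3 remove [adn,worig] add [mdjb,yuj] -> 11 lines: wdzt qvpad vvw evtvf mdjb yuj wqa apywg oet xttvw kfi
Hunk 2: at line 4 remove [mdjb] add [mcq] -> 11 lines: wdzt qvpad vvw evtvf mcq yuj wqa apywg oet xttvw kfi
Hunk 3: at line 3 remove [evtvf,mcq,yuj] add [mlow,nzzq] -> 10 lines: wdzt qvpad vvw mlow nzzq wqa apywg oet xttvw kfi
Hunk 4: at line 3 remove [nzzq,wqa] add [hike,mrhsc] -> 10 lines: wdzt qvpad vvw mlow hike mrhsc apywg oet xttvw kfi

Answer: wdzt
qvpad
vvw
mlow
hike
mrhsc
apywg
oet
xttvw
kfi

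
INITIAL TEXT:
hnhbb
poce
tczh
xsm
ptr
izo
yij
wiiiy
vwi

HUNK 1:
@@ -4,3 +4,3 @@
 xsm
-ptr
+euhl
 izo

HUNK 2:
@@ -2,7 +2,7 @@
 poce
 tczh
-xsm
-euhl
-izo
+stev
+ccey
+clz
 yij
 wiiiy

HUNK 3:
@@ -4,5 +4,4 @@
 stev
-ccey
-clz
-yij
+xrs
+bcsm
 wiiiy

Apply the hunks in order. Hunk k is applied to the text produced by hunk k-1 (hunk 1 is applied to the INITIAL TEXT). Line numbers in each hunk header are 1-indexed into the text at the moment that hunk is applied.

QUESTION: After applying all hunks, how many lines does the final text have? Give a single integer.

Hunk 1: at line 4 remove [ptr] add [euhl] -> 9 lines: hnhbb poce tczh xsm euhl izo yij wiiiy vwi
Hunk 2: at line 2 remove [xsm,euhl,izo] add [stev,ccey,clz] -> 9 lines: hnhbb poce tczh stev ccey clz yij wiiiy vwi
Hunk 3: at line 4 remove [ccey,clz,yij] add [xrs,bcsm] -> 8 lines: hnhbb poce tczh stev xrs bcsm wiiiy vwi
Final line count: 8

Answer: 8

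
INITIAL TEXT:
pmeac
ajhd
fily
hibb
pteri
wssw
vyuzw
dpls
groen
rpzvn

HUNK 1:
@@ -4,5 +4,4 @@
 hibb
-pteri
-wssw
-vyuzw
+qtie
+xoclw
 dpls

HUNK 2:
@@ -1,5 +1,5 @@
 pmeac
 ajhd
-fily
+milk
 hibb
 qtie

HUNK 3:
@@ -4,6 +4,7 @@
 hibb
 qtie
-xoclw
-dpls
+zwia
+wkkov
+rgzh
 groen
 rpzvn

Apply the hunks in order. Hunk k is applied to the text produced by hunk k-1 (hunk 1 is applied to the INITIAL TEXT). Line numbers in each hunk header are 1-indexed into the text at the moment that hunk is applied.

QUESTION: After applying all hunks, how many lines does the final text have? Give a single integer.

Hunk 1: at line 4 remove [pteri,wssw,vyuzw] add [qtie,xoclw] -> 9 lines: pmeac ajhd fily hibb qtie xoclw dpls groen rpzvn
Hunk 2: at line 1 remove [fily] add [milk] -> 9 lines: pmeac ajhd milk hibb qtie xoclw dpls groen rpzvn
Hunk 3: at line 4 remove [xoclw,dpls] add [zwia,wkkov,rgzh] -> 10 lines: pmeac ajhd milk hibb qtie zwia wkkov rgzh groen rpzvn
Final line count: 10

Answer: 10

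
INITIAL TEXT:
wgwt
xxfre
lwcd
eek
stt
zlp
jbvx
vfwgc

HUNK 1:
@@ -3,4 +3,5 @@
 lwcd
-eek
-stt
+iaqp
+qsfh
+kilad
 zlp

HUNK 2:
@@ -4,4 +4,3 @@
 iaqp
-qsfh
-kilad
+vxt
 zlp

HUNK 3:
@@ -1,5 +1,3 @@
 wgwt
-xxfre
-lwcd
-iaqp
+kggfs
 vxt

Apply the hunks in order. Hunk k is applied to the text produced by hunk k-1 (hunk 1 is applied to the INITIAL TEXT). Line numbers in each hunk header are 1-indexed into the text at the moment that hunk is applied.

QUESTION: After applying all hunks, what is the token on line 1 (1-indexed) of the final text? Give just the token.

Hunk 1: at line 3 remove [eek,stt] add [iaqp,qsfh,kilad] -> 9 lines: wgwt xxfre lwcd iaqp qsfh kilad zlp jbvx vfwgc
Hunk 2: at line 4 remove [qsfh,kilad] add [vxt] -> 8 lines: wgwt xxfre lwcd iaqp vxt zlp jbvx vfwgc
Hunk 3: at line 1 remove [xxfre,lwcd,iaqp] add [kggfs] -> 6 lines: wgwt kggfs vxt zlp jbvx vfwgc
Final line 1: wgwt

Answer: wgwt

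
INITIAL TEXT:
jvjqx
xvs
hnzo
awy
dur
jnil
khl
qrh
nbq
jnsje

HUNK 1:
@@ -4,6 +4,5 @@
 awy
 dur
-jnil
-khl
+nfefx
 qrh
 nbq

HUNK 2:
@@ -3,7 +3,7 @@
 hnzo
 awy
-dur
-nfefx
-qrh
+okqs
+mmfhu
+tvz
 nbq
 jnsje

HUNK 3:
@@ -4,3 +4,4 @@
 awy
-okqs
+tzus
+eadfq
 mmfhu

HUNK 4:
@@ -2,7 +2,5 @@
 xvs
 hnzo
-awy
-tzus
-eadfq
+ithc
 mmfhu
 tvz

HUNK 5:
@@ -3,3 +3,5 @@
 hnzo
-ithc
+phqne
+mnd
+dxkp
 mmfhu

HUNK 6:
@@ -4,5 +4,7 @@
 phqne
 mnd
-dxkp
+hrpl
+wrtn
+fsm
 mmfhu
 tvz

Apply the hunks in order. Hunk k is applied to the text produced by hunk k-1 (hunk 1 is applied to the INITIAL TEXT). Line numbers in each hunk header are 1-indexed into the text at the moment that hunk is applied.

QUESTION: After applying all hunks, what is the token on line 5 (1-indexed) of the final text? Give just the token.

Answer: mnd

Derivation:
Hunk 1: at line 4 remove [jnil,khl] add [nfefx] -> 9 lines: jvjqx xvs hnzo awy dur nfefx qrh nbq jnsje
Hunk 2: at line 3 remove [dur,nfefx,qrh] add [okqs,mmfhu,tvz] -> 9 lines: jvjqx xvs hnzo awy okqs mmfhu tvz nbq jnsje
Hunk 3: at line 4 remove [okqs] add [tzus,eadfq] -> 10 lines: jvjqx xvs hnzo awy tzus eadfq mmfhu tvz nbq jnsje
Hunk 4: at line 2 remove [awy,tzus,eadfq] add [ithc] -> 8 lines: jvjqx xvs hnzo ithc mmfhu tvz nbq jnsje
Hunk 5: at line 3 remove [ithc] add [phqne,mnd,dxkp] -> 10 lines: jvjqx xvs hnzo phqne mnd dxkp mmfhu tvz nbq jnsje
Hunk 6: at line 4 remove [dxkp] add [hrpl,wrtn,fsm] -> 12 lines: jvjqx xvs hnzo phqne mnd hrpl wrtn fsm mmfhu tvz nbq jnsje
Final line 5: mnd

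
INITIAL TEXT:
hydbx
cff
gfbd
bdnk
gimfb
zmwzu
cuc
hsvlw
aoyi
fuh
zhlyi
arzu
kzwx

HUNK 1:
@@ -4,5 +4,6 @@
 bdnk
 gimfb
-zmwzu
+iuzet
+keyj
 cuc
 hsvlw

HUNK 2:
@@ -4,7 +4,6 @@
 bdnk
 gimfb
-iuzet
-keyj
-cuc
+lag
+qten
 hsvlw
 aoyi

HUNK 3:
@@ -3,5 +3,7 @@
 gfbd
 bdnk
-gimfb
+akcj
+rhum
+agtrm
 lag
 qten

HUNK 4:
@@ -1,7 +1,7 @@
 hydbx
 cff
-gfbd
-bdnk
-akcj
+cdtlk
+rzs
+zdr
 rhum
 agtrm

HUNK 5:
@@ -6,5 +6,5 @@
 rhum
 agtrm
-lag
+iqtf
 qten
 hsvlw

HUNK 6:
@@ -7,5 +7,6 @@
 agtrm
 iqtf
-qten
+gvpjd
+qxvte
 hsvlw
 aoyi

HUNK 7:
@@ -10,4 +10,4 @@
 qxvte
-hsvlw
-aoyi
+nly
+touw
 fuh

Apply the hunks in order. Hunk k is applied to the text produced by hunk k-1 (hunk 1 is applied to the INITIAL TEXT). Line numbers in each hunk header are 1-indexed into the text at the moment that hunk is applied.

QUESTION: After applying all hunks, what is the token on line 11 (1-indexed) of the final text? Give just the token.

Hunk 1: at line 4 remove [zmwzu] add [iuzet,keyj] -> 14 lines: hydbx cff gfbd bdnk gimfb iuzet keyj cuc hsvlw aoyi fuh zhlyi arzu kzwx
Hunk 2: at line 4 remove [iuzet,keyj,cuc] add [lag,qten] -> 13 lines: hydbx cff gfbd bdnk gimfb lag qten hsvlw aoyi fuh zhlyi arzu kzwx
Hunk 3: at line 3 remove [gimfb] add [akcj,rhum,agtrm] -> 15 lines: hydbx cff gfbd bdnk akcj rhum agtrm lag qten hsvlw aoyi fuh zhlyi arzu kzwx
Hunk 4: at line 1 remove [gfbd,bdnk,akcj] add [cdtlk,rzs,zdr] -> 15 lines: hydbx cff cdtlk rzs zdr rhum agtrm lag qten hsvlw aoyi fuh zhlyi arzu kzwx
Hunk 5: at line 6 remove [lag] add [iqtf] -> 15 lines: hydbx cff cdtlk rzs zdr rhum agtrm iqtf qten hsvlw aoyi fuh zhlyi arzu kzwx
Hunk 6: at line 7 remove [qten] add [gvpjd,qxvte] -> 16 lines: hydbx cff cdtlk rzs zdr rhum agtrm iqtf gvpjd qxvte hsvlw aoyi fuh zhlyi arzu kzwx
Hunk 7: at line 10 remove [hsvlw,aoyi] add [nly,touw] -> 16 lines: hydbx cff cdtlk rzs zdr rhum agtrm iqtf gvpjd qxvte nly touw fuh zhlyi arzu kzwx
Final line 11: nly

Answer: nly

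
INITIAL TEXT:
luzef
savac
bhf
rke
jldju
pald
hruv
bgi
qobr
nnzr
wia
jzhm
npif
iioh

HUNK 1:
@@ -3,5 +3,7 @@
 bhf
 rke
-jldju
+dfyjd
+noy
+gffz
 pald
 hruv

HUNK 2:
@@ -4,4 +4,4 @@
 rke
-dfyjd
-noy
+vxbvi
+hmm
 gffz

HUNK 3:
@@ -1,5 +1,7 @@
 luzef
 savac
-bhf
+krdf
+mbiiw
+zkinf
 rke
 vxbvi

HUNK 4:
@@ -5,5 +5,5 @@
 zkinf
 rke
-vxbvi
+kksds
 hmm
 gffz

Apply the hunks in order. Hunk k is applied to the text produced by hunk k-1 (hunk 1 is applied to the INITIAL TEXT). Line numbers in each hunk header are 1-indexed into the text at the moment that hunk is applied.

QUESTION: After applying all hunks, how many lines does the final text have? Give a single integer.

Answer: 18

Derivation:
Hunk 1: at line 3 remove [jldju] add [dfyjd,noy,gffz] -> 16 lines: luzef savac bhf rke dfyjd noy gffz pald hruv bgi qobr nnzr wia jzhm npif iioh
Hunk 2: at line 4 remove [dfyjd,noy] add [vxbvi,hmm] -> 16 lines: luzef savac bhf rke vxbvi hmm gffz pald hruv bgi qobr nnzr wia jzhm npif iioh
Hunk 3: at line 1 remove [bhf] add [krdf,mbiiw,zkinf] -> 18 lines: luzef savac krdf mbiiw zkinf rke vxbvi hmm gffz pald hruv bgi qobr nnzr wia jzhm npif iioh
Hunk 4: at line 5 remove [vxbvi] add [kksds] -> 18 lines: luzef savac krdf mbiiw zkinf rke kksds hmm gffz pald hruv bgi qobr nnzr wia jzhm npif iioh
Final line count: 18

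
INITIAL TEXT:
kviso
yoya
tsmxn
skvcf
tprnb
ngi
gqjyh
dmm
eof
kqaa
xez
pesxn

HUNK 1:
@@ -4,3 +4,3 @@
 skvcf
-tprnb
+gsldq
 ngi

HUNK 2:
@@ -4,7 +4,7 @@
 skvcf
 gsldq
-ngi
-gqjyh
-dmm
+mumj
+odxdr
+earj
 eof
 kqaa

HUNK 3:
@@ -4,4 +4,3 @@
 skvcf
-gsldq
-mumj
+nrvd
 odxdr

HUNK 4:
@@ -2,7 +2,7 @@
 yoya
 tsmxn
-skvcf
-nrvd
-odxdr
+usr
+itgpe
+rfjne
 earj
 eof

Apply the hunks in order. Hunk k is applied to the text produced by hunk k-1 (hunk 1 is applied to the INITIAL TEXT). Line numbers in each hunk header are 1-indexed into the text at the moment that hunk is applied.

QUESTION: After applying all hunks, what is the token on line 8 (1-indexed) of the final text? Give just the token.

Hunk 1: at line 4 remove [tprnb] add [gsldq] -> 12 lines: kviso yoya tsmxn skvcf gsldq ngi gqjyh dmm eof kqaa xez pesxn
Hunk 2: at line 4 remove [ngi,gqjyh,dmm] add [mumj,odxdr,earj] -> 12 lines: kviso yoya tsmxn skvcf gsldq mumj odxdr earj eof kqaa xez pesxn
Hunk 3: at line 4 remove [gsldq,mumj] add [nrvd] -> 11 lines: kviso yoya tsmxn skvcf nrvd odxdr earj eof kqaa xez pesxn
Hunk 4: at line 2 remove [skvcf,nrvd,odxdr] add [usr,itgpe,rfjne] -> 11 lines: kviso yoya tsmxn usr itgpe rfjne earj eof kqaa xez pesxn
Final line 8: eof

Answer: eof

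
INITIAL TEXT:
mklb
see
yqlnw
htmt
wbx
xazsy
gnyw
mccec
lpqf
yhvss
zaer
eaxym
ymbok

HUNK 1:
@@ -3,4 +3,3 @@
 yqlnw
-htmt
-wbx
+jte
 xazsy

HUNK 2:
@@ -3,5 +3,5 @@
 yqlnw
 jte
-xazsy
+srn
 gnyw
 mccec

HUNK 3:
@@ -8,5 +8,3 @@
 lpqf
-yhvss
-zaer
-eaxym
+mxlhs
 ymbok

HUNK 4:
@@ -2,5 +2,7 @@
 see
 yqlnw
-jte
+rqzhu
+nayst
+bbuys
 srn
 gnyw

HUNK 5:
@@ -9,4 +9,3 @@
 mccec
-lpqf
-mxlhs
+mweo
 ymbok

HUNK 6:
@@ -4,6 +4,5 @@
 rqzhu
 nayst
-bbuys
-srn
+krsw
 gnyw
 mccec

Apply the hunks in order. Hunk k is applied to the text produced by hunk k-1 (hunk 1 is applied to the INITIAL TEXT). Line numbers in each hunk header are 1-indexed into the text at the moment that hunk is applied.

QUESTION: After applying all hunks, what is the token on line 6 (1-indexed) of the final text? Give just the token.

Answer: krsw

Derivation:
Hunk 1: at line 3 remove [htmt,wbx] add [jte] -> 12 lines: mklb see yqlnw jte xazsy gnyw mccec lpqf yhvss zaer eaxym ymbok
Hunk 2: at line 3 remove [xazsy] add [srn] -> 12 lines: mklb see yqlnw jte srn gnyw mccec lpqf yhvss zaer eaxym ymbok
Hunk 3: at line 8 remove [yhvss,zaer,eaxym] add [mxlhs] -> 10 lines: mklb see yqlnw jte srn gnyw mccec lpqf mxlhs ymbok
Hunk 4: at line 2 remove [jte] add [rqzhu,nayst,bbuys] -> 12 lines: mklb see yqlnw rqzhu nayst bbuys srn gnyw mccec lpqf mxlhs ymbok
Hunk 5: at line 9 remove [lpqf,mxlhs] add [mweo] -> 11 lines: mklb see yqlnw rqzhu nayst bbuys srn gnyw mccec mweo ymbok
Hunk 6: at line 4 remove [bbuys,srn] add [krsw] -> 10 lines: mklb see yqlnw rqzhu nayst krsw gnyw mccec mweo ymbok
Final line 6: krsw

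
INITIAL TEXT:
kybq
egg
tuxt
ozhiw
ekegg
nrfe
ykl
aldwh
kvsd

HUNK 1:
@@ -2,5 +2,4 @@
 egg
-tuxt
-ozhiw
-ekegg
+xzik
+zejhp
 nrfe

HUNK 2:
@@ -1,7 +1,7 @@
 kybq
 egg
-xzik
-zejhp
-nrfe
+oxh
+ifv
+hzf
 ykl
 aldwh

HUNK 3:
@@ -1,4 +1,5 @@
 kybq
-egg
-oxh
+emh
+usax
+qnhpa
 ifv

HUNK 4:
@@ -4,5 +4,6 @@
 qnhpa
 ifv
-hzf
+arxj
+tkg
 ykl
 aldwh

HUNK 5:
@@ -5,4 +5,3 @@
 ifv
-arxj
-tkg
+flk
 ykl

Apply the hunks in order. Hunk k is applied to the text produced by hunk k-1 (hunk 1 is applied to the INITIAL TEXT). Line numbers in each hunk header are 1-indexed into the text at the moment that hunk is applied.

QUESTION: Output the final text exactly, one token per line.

Answer: kybq
emh
usax
qnhpa
ifv
flk
ykl
aldwh
kvsd

Derivation:
Hunk 1: at line 2 remove [tuxt,ozhiw,ekegg] add [xzik,zejhp] -> 8 lines: kybq egg xzik zejhp nrfe ykl aldwh kvsd
Hunk 2: at line 1 remove [xzik,zejhp,nrfe] add [oxh,ifv,hzf] -> 8 lines: kybq egg oxh ifv hzf ykl aldwh kvsd
Hunk 3: at line 1 remove [egg,oxh] add [emh,usax,qnhpa] -> 9 lines: kybq emh usax qnhpa ifv hzf ykl aldwh kvsd
Hunk 4: at line 4 remove [hzf] add [arxj,tkg] -> 10 lines: kybq emh usax qnhpa ifv arxj tkg ykl aldwh kvsd
Hunk 5: at line 5 remove [arxj,tkg] add [flk] -> 9 lines: kybq emh usax qnhpa ifv flk ykl aldwh kvsd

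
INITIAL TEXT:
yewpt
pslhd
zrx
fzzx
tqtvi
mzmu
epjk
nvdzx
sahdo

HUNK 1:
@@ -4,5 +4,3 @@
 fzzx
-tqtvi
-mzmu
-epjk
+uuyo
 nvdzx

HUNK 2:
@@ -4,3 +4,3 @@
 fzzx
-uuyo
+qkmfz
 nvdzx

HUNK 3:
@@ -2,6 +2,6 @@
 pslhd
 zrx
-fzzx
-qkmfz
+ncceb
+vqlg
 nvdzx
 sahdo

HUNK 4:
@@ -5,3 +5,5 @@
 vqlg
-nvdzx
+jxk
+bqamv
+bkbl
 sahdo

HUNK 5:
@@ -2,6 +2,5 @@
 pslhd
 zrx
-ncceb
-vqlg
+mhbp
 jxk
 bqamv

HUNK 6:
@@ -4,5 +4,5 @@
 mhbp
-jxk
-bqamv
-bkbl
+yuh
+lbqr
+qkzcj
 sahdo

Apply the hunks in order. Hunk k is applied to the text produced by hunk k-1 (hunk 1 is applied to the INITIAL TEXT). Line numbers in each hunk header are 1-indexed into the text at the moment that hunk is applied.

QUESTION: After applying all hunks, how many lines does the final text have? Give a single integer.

Answer: 8

Derivation:
Hunk 1: at line 4 remove [tqtvi,mzmu,epjk] add [uuyo] -> 7 lines: yewpt pslhd zrx fzzx uuyo nvdzx sahdo
Hunk 2: at line 4 remove [uuyo] add [qkmfz] -> 7 lines: yewpt pslhd zrx fzzx qkmfz nvdzx sahdo
Hunk 3: at line 2 remove [fzzx,qkmfz] add [ncceb,vqlg] -> 7 lines: yewpt pslhd zrx ncceb vqlg nvdzx sahdo
Hunk 4: at line 5 remove [nvdzx] add [jxk,bqamv,bkbl] -> 9 lines: yewpt pslhd zrx ncceb vqlg jxk bqamv bkbl sahdo
Hunk 5: at line 2 remove [ncceb,vqlg] add [mhbp] -> 8 lines: yewpt pslhd zrx mhbp jxk bqamv bkbl sahdo
Hunk 6: at line 4 remove [jxk,bqamv,bkbl] add [yuh,lbqr,qkzcj] -> 8 lines: yewpt pslhd zrx mhbp yuh lbqr qkzcj sahdo
Final line count: 8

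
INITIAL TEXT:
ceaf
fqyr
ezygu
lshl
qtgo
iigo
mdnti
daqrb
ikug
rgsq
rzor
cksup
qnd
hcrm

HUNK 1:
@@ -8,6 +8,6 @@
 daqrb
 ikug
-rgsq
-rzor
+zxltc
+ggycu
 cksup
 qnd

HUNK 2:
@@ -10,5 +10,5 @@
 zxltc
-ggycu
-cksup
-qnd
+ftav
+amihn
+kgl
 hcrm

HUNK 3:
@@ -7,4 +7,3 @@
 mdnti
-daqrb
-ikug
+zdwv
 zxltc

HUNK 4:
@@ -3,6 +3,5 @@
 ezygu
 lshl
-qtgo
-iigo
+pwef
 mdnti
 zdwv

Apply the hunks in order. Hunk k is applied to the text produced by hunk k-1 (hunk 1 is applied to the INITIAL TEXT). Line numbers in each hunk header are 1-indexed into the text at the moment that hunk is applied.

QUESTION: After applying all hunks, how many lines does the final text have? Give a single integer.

Hunk 1: at line 8 remove [rgsq,rzor] add [zxltc,ggycu] -> 14 lines: ceaf fqyr ezygu lshl qtgo iigo mdnti daqrb ikug zxltc ggycu cksup qnd hcrm
Hunk 2: at line 10 remove [ggycu,cksup,qnd] add [ftav,amihn,kgl] -> 14 lines: ceaf fqyr ezygu lshl qtgo iigo mdnti daqrb ikug zxltc ftav amihn kgl hcrm
Hunk 3: at line 7 remove [daqrb,ikug] add [zdwv] -> 13 lines: ceaf fqyr ezygu lshl qtgo iigo mdnti zdwv zxltc ftav amihn kgl hcrm
Hunk 4: at line 3 remove [qtgo,iigo] add [pwef] -> 12 lines: ceaf fqyr ezygu lshl pwef mdnti zdwv zxltc ftav amihn kgl hcrm
Final line count: 12

Answer: 12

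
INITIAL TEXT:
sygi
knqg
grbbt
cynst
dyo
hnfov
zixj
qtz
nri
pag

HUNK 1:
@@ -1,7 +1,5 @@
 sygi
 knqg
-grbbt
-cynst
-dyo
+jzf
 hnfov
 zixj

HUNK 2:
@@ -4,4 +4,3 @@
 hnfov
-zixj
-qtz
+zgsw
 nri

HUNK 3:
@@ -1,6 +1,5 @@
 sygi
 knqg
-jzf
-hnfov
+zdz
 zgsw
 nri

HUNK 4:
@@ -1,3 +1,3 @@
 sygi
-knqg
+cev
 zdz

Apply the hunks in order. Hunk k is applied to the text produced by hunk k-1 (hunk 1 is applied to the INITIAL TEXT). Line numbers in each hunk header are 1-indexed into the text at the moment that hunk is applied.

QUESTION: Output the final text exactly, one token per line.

Hunk 1: at line 1 remove [grbbt,cynst,dyo] add [jzf] -> 8 lines: sygi knqg jzf hnfov zixj qtz nri pag
Hunk 2: at line 4 remove [zixj,qtz] add [zgsw] -> 7 lines: sygi knqg jzf hnfov zgsw nri pag
Hunk 3: at line 1 remove [jzf,hnfov] add [zdz] -> 6 lines: sygi knqg zdz zgsw nri pag
Hunk 4: at line 1 remove [knqg] add [cev] -> 6 lines: sygi cev zdz zgsw nri pag

Answer: sygi
cev
zdz
zgsw
nri
pag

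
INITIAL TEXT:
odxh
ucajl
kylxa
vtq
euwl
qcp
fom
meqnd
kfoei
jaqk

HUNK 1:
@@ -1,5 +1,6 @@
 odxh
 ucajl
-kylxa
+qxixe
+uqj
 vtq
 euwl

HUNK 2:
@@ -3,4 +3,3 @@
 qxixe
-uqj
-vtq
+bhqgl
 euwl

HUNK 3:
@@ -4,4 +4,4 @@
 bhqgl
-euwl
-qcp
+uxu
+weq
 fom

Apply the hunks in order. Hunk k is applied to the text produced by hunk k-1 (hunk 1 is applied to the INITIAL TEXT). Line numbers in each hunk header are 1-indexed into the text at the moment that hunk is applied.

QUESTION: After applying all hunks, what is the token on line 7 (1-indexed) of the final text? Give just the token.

Hunk 1: at line 1 remove [kylxa] add [qxixe,uqj] -> 11 lines: odxh ucajl qxixe uqj vtq euwl qcp fom meqnd kfoei jaqk
Hunk 2: at line 3 remove [uqj,vtq] add [bhqgl] -> 10 lines: odxh ucajl qxixe bhqgl euwl qcp fom meqnd kfoei jaqk
Hunk 3: at line 4 remove [euwl,qcp] add [uxu,weq] -> 10 lines: odxh ucajl qxixe bhqgl uxu weq fom meqnd kfoei jaqk
Final line 7: fom

Answer: fom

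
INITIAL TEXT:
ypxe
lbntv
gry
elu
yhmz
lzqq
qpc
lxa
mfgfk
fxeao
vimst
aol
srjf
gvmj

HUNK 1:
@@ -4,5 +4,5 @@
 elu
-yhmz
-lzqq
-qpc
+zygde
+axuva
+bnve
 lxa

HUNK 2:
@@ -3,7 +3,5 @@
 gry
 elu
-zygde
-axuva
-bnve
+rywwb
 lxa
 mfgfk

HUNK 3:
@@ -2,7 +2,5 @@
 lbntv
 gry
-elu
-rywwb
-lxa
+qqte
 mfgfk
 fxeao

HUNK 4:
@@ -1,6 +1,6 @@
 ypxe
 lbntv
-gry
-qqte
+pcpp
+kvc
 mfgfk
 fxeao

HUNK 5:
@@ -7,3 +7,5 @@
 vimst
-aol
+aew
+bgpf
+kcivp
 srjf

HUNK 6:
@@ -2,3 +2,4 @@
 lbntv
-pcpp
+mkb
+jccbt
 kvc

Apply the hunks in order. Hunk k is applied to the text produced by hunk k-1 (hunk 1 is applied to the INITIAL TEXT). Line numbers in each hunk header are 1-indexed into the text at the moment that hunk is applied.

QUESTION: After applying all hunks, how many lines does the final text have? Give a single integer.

Answer: 13

Derivation:
Hunk 1: at line 4 remove [yhmz,lzqq,qpc] add [zygde,axuva,bnve] -> 14 lines: ypxe lbntv gry elu zygde axuva bnve lxa mfgfk fxeao vimst aol srjf gvmj
Hunk 2: at line 3 remove [zygde,axuva,bnve] add [rywwb] -> 12 lines: ypxe lbntv gry elu rywwb lxa mfgfk fxeao vimst aol srjf gvmj
Hunk 3: at line 2 remove [elu,rywwb,lxa] add [qqte] -> 10 lines: ypxe lbntv gry qqte mfgfk fxeao vimst aol srjf gvmj
Hunk 4: at line 1 remove [gry,qqte] add [pcpp,kvc] -> 10 lines: ypxe lbntv pcpp kvc mfgfk fxeao vimst aol srjf gvmj
Hunk 5: at line 7 remove [aol] add [aew,bgpf,kcivp] -> 12 lines: ypxe lbntv pcpp kvc mfgfk fxeao vimst aew bgpf kcivp srjf gvmj
Hunk 6: at line 2 remove [pcpp] add [mkb,jccbt] -> 13 lines: ypxe lbntv mkb jccbt kvc mfgfk fxeao vimst aew bgpf kcivp srjf gvmj
Final line count: 13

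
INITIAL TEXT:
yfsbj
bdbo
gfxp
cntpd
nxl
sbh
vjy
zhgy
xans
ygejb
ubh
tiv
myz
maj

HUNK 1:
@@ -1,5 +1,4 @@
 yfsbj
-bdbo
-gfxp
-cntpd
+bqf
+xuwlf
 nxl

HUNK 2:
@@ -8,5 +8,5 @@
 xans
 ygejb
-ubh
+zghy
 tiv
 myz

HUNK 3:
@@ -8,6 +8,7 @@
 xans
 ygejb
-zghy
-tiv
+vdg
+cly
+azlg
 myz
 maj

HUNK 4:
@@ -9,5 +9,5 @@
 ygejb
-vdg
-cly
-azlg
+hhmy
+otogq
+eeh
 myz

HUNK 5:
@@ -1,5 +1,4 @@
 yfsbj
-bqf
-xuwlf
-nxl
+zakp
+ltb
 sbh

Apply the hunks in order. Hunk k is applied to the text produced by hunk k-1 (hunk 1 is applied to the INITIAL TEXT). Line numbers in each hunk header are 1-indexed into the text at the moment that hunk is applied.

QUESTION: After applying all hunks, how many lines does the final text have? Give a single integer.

Answer: 13

Derivation:
Hunk 1: at line 1 remove [bdbo,gfxp,cntpd] add [bqf,xuwlf] -> 13 lines: yfsbj bqf xuwlf nxl sbh vjy zhgy xans ygejb ubh tiv myz maj
Hunk 2: at line 8 remove [ubh] add [zghy] -> 13 lines: yfsbj bqf xuwlf nxl sbh vjy zhgy xans ygejb zghy tiv myz maj
Hunk 3: at line 8 remove [zghy,tiv] add [vdg,cly,azlg] -> 14 lines: yfsbj bqf xuwlf nxl sbh vjy zhgy xans ygejb vdg cly azlg myz maj
Hunk 4: at line 9 remove [vdg,cly,azlg] add [hhmy,otogq,eeh] -> 14 lines: yfsbj bqf xuwlf nxl sbh vjy zhgy xans ygejb hhmy otogq eeh myz maj
Hunk 5: at line 1 remove [bqf,xuwlf,nxl] add [zakp,ltb] -> 13 lines: yfsbj zakp ltb sbh vjy zhgy xans ygejb hhmy otogq eeh myz maj
Final line count: 13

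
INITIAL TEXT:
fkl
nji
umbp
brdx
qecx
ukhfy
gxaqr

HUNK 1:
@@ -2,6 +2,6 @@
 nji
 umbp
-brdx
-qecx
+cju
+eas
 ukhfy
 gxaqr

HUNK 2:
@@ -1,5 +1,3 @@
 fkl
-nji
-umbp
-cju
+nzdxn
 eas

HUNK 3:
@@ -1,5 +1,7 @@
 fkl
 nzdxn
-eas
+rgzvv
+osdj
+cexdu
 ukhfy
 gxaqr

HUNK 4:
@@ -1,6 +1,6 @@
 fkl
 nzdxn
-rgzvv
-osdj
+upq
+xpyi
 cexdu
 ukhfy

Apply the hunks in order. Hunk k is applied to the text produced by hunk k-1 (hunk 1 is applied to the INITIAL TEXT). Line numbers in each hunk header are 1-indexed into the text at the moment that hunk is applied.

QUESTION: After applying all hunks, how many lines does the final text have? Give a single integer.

Hunk 1: at line 2 remove [brdx,qecx] add [cju,eas] -> 7 lines: fkl nji umbp cju eas ukhfy gxaqr
Hunk 2: at line 1 remove [nji,umbp,cju] add [nzdxn] -> 5 lines: fkl nzdxn eas ukhfy gxaqr
Hunk 3: at line 1 remove [eas] add [rgzvv,osdj,cexdu] -> 7 lines: fkl nzdxn rgzvv osdj cexdu ukhfy gxaqr
Hunk 4: at line 1 remove [rgzvv,osdj] add [upq,xpyi] -> 7 lines: fkl nzdxn upq xpyi cexdu ukhfy gxaqr
Final line count: 7

Answer: 7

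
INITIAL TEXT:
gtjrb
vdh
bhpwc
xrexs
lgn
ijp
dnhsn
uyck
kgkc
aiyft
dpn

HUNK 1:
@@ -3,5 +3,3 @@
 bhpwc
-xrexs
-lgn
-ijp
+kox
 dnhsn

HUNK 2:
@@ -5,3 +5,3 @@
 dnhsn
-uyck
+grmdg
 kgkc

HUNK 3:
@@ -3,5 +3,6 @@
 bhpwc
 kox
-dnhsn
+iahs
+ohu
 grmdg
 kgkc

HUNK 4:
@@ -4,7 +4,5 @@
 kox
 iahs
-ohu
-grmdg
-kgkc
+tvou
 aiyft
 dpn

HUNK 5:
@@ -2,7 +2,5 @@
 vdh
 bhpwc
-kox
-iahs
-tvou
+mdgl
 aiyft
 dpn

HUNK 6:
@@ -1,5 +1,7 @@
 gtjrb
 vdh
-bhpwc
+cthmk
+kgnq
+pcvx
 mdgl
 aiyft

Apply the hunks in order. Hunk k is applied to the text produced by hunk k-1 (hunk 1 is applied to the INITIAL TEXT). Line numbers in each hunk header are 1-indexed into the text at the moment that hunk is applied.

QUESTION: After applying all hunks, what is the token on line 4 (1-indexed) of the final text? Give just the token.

Answer: kgnq

Derivation:
Hunk 1: at line 3 remove [xrexs,lgn,ijp] add [kox] -> 9 lines: gtjrb vdh bhpwc kox dnhsn uyck kgkc aiyft dpn
Hunk 2: at line 5 remove [uyck] add [grmdg] -> 9 lines: gtjrb vdh bhpwc kox dnhsn grmdg kgkc aiyft dpn
Hunk 3: at line 3 remove [dnhsn] add [iahs,ohu] -> 10 lines: gtjrb vdh bhpwc kox iahs ohu grmdg kgkc aiyft dpn
Hunk 4: at line 4 remove [ohu,grmdg,kgkc] add [tvou] -> 8 lines: gtjrb vdh bhpwc kox iahs tvou aiyft dpn
Hunk 5: at line 2 remove [kox,iahs,tvou] add [mdgl] -> 6 lines: gtjrb vdh bhpwc mdgl aiyft dpn
Hunk 6: at line 1 remove [bhpwc] add [cthmk,kgnq,pcvx] -> 8 lines: gtjrb vdh cthmk kgnq pcvx mdgl aiyft dpn
Final line 4: kgnq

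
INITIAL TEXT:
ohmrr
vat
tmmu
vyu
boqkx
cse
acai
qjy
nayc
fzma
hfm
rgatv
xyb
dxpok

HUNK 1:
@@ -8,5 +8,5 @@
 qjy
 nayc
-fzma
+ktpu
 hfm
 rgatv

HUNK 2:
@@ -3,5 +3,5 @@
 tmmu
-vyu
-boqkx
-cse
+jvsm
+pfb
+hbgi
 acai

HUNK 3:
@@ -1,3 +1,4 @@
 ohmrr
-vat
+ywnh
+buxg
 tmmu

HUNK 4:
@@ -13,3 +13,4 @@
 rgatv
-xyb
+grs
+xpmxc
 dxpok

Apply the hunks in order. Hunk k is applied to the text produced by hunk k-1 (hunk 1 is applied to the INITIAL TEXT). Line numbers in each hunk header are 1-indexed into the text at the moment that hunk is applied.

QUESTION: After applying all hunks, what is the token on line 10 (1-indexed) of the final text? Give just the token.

Answer: nayc

Derivation:
Hunk 1: at line 8 remove [fzma] add [ktpu] -> 14 lines: ohmrr vat tmmu vyu boqkx cse acai qjy nayc ktpu hfm rgatv xyb dxpok
Hunk 2: at line 3 remove [vyu,boqkx,cse] add [jvsm,pfb,hbgi] -> 14 lines: ohmrr vat tmmu jvsm pfb hbgi acai qjy nayc ktpu hfm rgatv xyb dxpok
Hunk 3: at line 1 remove [vat] add [ywnh,buxg] -> 15 lines: ohmrr ywnh buxg tmmu jvsm pfb hbgi acai qjy nayc ktpu hfm rgatv xyb dxpok
Hunk 4: at line 13 remove [xyb] add [grs,xpmxc] -> 16 lines: ohmrr ywnh buxg tmmu jvsm pfb hbgi acai qjy nayc ktpu hfm rgatv grs xpmxc dxpok
Final line 10: nayc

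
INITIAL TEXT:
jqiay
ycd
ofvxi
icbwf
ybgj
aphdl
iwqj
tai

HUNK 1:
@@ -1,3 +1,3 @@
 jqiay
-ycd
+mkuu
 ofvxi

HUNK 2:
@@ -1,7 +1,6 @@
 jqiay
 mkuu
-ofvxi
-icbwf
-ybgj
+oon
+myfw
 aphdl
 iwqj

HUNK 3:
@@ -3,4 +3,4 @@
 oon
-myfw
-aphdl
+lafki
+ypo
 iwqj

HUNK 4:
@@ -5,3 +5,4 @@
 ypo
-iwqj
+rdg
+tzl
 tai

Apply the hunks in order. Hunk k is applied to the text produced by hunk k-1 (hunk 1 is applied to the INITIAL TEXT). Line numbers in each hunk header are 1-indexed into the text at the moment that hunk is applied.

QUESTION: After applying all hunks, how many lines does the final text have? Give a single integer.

Hunk 1: at line 1 remove [ycd] add [mkuu] -> 8 lines: jqiay mkuu ofvxi icbwf ybgj aphdl iwqj tai
Hunk 2: at line 1 remove [ofvxi,icbwf,ybgj] add [oon,myfw] -> 7 lines: jqiay mkuu oon myfw aphdl iwqj tai
Hunk 3: at line 3 remove [myfw,aphdl] add [lafki,ypo] -> 7 lines: jqiay mkuu oon lafki ypo iwqj tai
Hunk 4: at line 5 remove [iwqj] add [rdg,tzl] -> 8 lines: jqiay mkuu oon lafki ypo rdg tzl tai
Final line count: 8

Answer: 8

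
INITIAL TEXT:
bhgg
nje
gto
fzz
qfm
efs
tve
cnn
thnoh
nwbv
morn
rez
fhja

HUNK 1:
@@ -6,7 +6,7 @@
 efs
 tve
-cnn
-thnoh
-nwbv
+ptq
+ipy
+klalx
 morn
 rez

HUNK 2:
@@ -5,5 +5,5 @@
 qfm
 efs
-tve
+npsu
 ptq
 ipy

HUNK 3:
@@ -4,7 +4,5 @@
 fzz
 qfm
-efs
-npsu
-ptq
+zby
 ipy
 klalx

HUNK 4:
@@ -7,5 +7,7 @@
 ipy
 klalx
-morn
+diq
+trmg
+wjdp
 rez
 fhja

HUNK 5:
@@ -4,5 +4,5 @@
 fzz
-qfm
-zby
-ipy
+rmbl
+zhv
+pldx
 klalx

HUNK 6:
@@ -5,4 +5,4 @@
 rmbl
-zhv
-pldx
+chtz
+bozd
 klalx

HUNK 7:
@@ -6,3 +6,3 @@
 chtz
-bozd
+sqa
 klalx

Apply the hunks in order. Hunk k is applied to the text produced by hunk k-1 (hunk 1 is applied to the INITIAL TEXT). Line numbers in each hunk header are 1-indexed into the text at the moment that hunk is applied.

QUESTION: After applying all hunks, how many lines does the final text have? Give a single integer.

Hunk 1: at line 6 remove [cnn,thnoh,nwbv] add [ptq,ipy,klalx] -> 13 lines: bhgg nje gto fzz qfm efs tve ptq ipy klalx morn rez fhja
Hunk 2: at line 5 remove [tve] add [npsu] -> 13 lines: bhgg nje gto fzz qfm efs npsu ptq ipy klalx morn rez fhja
Hunk 3: at line 4 remove [efs,npsu,ptq] add [zby] -> 11 lines: bhgg nje gto fzz qfm zby ipy klalx morn rez fhja
Hunk 4: at line 7 remove [morn] add [diq,trmg,wjdp] -> 13 lines: bhgg nje gto fzz qfm zby ipy klalx diq trmg wjdp rez fhja
Hunk 5: at line 4 remove [qfm,zby,ipy] add [rmbl,zhv,pldx] -> 13 lines: bhgg nje gto fzz rmbl zhv pldx klalx diq trmg wjdp rez fhja
Hunk 6: at line 5 remove [zhv,pldx] add [chtz,bozd] -> 13 lines: bhgg nje gto fzz rmbl chtz bozd klalx diq trmg wjdp rez fhja
Hunk 7: at line 6 remove [bozd] add [sqa] -> 13 lines: bhgg nje gto fzz rmbl chtz sqa klalx diq trmg wjdp rez fhja
Final line count: 13

Answer: 13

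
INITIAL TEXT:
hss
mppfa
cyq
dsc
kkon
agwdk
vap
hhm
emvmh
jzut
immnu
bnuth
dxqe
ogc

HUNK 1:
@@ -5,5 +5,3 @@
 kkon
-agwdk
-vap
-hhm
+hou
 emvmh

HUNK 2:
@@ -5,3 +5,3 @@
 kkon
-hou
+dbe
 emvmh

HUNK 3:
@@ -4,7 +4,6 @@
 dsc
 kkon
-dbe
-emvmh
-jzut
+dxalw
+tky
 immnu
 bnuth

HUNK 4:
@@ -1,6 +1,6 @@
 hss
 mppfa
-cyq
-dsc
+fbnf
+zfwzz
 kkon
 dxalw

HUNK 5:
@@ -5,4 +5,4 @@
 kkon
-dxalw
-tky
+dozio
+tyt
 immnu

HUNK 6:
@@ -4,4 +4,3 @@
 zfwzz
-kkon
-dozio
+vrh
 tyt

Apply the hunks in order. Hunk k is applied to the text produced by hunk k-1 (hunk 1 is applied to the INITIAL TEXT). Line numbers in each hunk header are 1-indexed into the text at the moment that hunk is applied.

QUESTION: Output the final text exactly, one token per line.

Hunk 1: at line 5 remove [agwdk,vap,hhm] add [hou] -> 12 lines: hss mppfa cyq dsc kkon hou emvmh jzut immnu bnuth dxqe ogc
Hunk 2: at line 5 remove [hou] add [dbe] -> 12 lines: hss mppfa cyq dsc kkon dbe emvmh jzut immnu bnuth dxqe ogc
Hunk 3: at line 4 remove [dbe,emvmh,jzut] add [dxalw,tky] -> 11 lines: hss mppfa cyq dsc kkon dxalw tky immnu bnuth dxqe ogc
Hunk 4: at line 1 remove [cyq,dsc] add [fbnf,zfwzz] -> 11 lines: hss mppfa fbnf zfwzz kkon dxalw tky immnu bnuth dxqe ogc
Hunk 5: at line 5 remove [dxalw,tky] add [dozio,tyt] -> 11 lines: hss mppfa fbnf zfwzz kkon dozio tyt immnu bnuth dxqe ogc
Hunk 6: at line 4 remove [kkon,dozio] add [vrh] -> 10 lines: hss mppfa fbnf zfwzz vrh tyt immnu bnuth dxqe ogc

Answer: hss
mppfa
fbnf
zfwzz
vrh
tyt
immnu
bnuth
dxqe
ogc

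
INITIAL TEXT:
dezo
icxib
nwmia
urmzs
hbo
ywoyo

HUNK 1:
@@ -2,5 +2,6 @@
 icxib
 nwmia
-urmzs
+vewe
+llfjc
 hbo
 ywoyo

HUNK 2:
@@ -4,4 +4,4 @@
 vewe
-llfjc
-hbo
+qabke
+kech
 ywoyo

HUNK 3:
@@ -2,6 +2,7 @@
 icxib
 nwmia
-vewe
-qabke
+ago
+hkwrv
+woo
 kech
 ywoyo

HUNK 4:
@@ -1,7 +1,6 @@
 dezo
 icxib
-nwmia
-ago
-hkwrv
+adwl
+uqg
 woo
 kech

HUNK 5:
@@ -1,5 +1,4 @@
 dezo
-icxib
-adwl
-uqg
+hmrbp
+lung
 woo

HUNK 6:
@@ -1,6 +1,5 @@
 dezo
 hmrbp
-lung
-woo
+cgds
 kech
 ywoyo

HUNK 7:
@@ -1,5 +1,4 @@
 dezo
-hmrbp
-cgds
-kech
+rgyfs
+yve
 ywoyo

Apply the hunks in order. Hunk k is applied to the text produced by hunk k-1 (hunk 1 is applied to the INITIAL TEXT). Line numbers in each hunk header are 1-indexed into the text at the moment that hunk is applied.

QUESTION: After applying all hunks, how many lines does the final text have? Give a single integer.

Answer: 4

Derivation:
Hunk 1: at line 2 remove [urmzs] add [vewe,llfjc] -> 7 lines: dezo icxib nwmia vewe llfjc hbo ywoyo
Hunk 2: at line 4 remove [llfjc,hbo] add [qabke,kech] -> 7 lines: dezo icxib nwmia vewe qabke kech ywoyo
Hunk 3: at line 2 remove [vewe,qabke] add [ago,hkwrv,woo] -> 8 lines: dezo icxib nwmia ago hkwrv woo kech ywoyo
Hunk 4: at line 1 remove [nwmia,ago,hkwrv] add [adwl,uqg] -> 7 lines: dezo icxib adwl uqg woo kech ywoyo
Hunk 5: at line 1 remove [icxib,adwl,uqg] add [hmrbp,lung] -> 6 lines: dezo hmrbp lung woo kech ywoyo
Hunk 6: at line 1 remove [lung,woo] add [cgds] -> 5 lines: dezo hmrbp cgds kech ywoyo
Hunk 7: at line 1 remove [hmrbp,cgds,kech] add [rgyfs,yve] -> 4 lines: dezo rgyfs yve ywoyo
Final line count: 4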